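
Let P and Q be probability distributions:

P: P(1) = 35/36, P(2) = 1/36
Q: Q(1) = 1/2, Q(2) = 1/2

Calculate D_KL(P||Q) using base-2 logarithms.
0.8169 bits

D_KL(P||Q) = Σ P(x) log₂(P(x)/Q(x))

Computing term by term:
  P(1)·log₂(P(1)/Q(1)) = (35/36)·log₂((35/36)/(1/2)) = 0.93271
  P(2)·log₂(P(2)/Q(2)) = (1/36)·log₂((1/36)/(1/2)) = -0.11583

D_KL(P||Q) = 0.93271 - 0.11583 = 0.81688 ≈ 0.8169 bits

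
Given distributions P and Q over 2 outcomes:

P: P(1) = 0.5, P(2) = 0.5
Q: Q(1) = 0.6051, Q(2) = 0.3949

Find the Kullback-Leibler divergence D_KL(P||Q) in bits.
0.0326 bits

D_KL(P||Q) = Σ P(x) log₂(P(x)/Q(x))

Computing term by term:
  P(1)·log₂(P(1)/Q(1)) = 0.5·log₂(0.5/0.6051) = -0.13762
  P(2)·log₂(P(2)/Q(2)) = 0.5·log₂(0.5/0.3949) = 0.17022

D_KL(P||Q) = -0.13762 + 0.17022 = 0.03260 ≈ 0.0326 bits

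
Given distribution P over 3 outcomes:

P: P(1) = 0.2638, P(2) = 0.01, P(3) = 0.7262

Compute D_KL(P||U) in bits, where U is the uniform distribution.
0.6762 bits

U(i) = 1/3 for all i

D_KL(P||U) = Σ P(x) log₂(P(x) / (1/3))
           = Σ P(x) log₂(P(x)) + log₂(3)
           = log₂(3) - H(P)

H(P) = -Σ P(x) log₂(P(x)):
  -P(1)·log₂(P(1)) = -(0.2638)·log₂(0.2638) = 0.50715
  -P(2)·log₂(P(2)) = -(0.01)·log₂(0.01) = 0.06644
  -P(3)·log₂(P(3)) = -(0.7262)·log₂(0.7262) = 0.33519
H(P) = 0.50715 + 0.06644 + 0.33519 = 0.90878 bits

log₂(3) = 1.58496 bits

D_KL(P||U) = 1.58496 - 0.90878 = 0.67618 ≈ 0.6762 bits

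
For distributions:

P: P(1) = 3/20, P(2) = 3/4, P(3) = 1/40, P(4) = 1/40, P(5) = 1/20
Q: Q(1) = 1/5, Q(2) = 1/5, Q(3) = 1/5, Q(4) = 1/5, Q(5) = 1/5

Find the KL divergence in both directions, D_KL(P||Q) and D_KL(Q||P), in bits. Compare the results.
D_KL(P||Q) = 1.1179 bits, D_KL(Q||P) = 1.3016 bits. D_KL(Q||P) is larger than D_KL(P||Q) by 0.1837 bits; the two directions differ.

D_KL(P||Q) = Σ P(x) log₂(P(x)/Q(x))

Computing term by term:
  P(1)·log₂(P(1)/Q(1)) = (3/20)·log₂((3/20)/(1/5)) = -0.06226
  P(2)·log₂(P(2)/Q(2)) = (3/4)·log₂((3/4)/(1/5)) = 1.43017
  P(3)·log₂(P(3)/Q(3)) = (1/40)·log₂((1/40)/(1/5)) = -0.07500
  P(4)·log₂(P(4)/Q(4)) = (1/40)·log₂((1/40)/(1/5)) = -0.07500
  P(5)·log₂(P(5)/Q(5)) = (1/20)·log₂((1/20)/(1/5)) = -0.10000

D_KL(P||Q) = -0.06226 + 1.43017 - 0.07500 - 0.07500 - 0.10000 = 1.11791 ≈ 1.1179 bits

D_KL(Q||P) = Σ Q(x) log₂(Q(x)/P(x))

Computing term by term:
  Q(1)·log₂(Q(1)/P(1)) = (1/5)·log₂((1/5)/(3/20)) = 0.08301
  Q(2)·log₂(Q(2)/P(2)) = (1/5)·log₂((1/5)/(3/4)) = -0.38138
  Q(3)·log₂(Q(3)/P(3)) = (1/5)·log₂((1/5)/(1/40)) = 0.60000
  Q(4)·log₂(Q(4)/P(4)) = (1/5)·log₂((1/5)/(1/40)) = 0.60000
  Q(5)·log₂(Q(5)/P(5)) = (1/5)·log₂((1/5)/(1/20)) = 0.40000

D_KL(Q||P) = 0.08301 - 0.38138 + 0.60000 + 0.60000 + 0.40000 = 1.30163 ≈ 1.3016 bits

These are NOT equal (difference: 0.1837 bits). KL divergence is asymmetric: D_KL(P||Q) ≠ D_KL(Q||P) in general.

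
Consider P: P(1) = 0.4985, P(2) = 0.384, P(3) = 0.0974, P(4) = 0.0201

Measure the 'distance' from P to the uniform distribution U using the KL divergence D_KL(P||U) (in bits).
0.5285 bits

U(i) = 1/4 for all i

D_KL(P||U) = Σ P(x) log₂(P(x) / (1/4))
           = Σ P(x) log₂(P(x)) + log₂(4)
           = log₂(4) - H(P)

H(P) = -Σ P(x) log₂(P(x)):
  -P(1)·log₂(P(1)) = -(0.4985)·log₂(0.4985) = 0.50066
  -P(2)·log₂(P(2)) = -(0.384)·log₂(0.384) = 0.53024
  -P(3)·log₂(P(3)) = -(0.0974)·log₂(0.0974) = 0.32726
  -P(4)·log₂(P(4)) = -(0.0201)·log₂(0.0201) = 0.11330
H(P) = 0.50066 + 0.53024 + 0.32726 + 0.11330 = 1.47146 bits

log₂(4) = 2.00000 bits

D_KL(P||U) = 2.00000 - 1.47146 = 0.52854 ≈ 0.5285 bits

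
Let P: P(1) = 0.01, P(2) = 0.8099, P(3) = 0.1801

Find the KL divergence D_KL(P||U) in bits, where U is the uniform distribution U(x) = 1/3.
0.8268 bits

U(i) = 1/3 for all i

D_KL(P||U) = Σ P(x) log₂(P(x) / (1/3))
           = Σ P(x) log₂(P(x)) + log₂(3)
           = log₂(3) - H(P)

H(P) = -Σ P(x) log₂(P(x)):
  -P(1)·log₂(P(1)) = -(0.01)·log₂(0.01) = 0.06644
  -P(2)·log₂(P(2)) = -(0.8099)·log₂(0.8099) = 0.24636
  -P(3)·log₂(P(3)) = -(0.1801)·log₂(0.1801) = 0.44541
H(P) = 0.06644 + 0.24636 + 0.44541 = 0.75821 bits

log₂(3) = 1.58496 bits

D_KL(P||U) = 1.58496 - 0.75821 = 0.82675 ≈ 0.8268 bits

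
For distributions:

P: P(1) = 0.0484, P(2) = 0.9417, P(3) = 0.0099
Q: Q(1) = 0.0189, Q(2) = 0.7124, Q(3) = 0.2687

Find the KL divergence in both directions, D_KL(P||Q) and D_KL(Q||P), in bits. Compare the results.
D_KL(P||Q) = 0.3976 bits, D_KL(Q||P) = 0.9672 bits. D_KL(Q||P) is larger than D_KL(P||Q) by 0.5696 bits; the two directions differ.

D_KL(P||Q) = Σ P(x) log₂(P(x)/Q(x))

Computing term by term:
  P(1)·log₂(P(1)/Q(1)) = 0.0484·log₂(0.0484/0.0189) = 0.06566
  P(2)·log₂(P(2)/Q(2)) = 0.9417·log₂(0.9417/0.7124) = 0.37911
  P(3)·log₂(P(3)/Q(3)) = 0.0099·log₂(0.0099/0.2687) = -0.04715

D_KL(P||Q) = 0.06566 + 0.37911 - 0.04715 = 0.39762 ≈ 0.3976 bits

D_KL(Q||P) = Σ Q(x) log₂(Q(x)/P(x))

Computing term by term:
  Q(1)·log₂(Q(1)/P(1)) = 0.0189·log₂(0.0189/0.0484) = -0.02564
  Q(2)·log₂(Q(2)/P(2)) = 0.7124·log₂(0.7124/0.9417) = -0.28680
  Q(3)·log₂(Q(3)/P(3)) = 0.2687·log₂(0.2687/0.0099) = 1.27966

D_KL(Q||P) = -0.02564 - 0.28680 + 1.27966 = 0.96722 ≈ 0.9672 bits

These are NOT equal (difference: 0.5696 bits). KL divergence is asymmetric: D_KL(P||Q) ≠ D_KL(Q||P) in general.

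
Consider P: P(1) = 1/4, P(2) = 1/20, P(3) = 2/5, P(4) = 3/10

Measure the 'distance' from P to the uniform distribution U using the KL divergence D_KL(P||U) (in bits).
0.2340 bits

U(i) = 1/4 for all i

D_KL(P||U) = Σ P(x) log₂(P(x) / (1/4))
           = Σ P(x) log₂(P(x)) + log₂(4)
           = log₂(4) - H(P)

H(P) = -Σ P(x) log₂(P(x)):
  -P(1)·log₂(P(1)) = -(1/4)·log₂(1/4) = 0.50000
  -P(2)·log₂(P(2)) = -(1/20)·log₂(1/20) = 0.21610
  -P(3)·log₂(P(3)) = -(2/5)·log₂(2/5) = 0.52877
  -P(4)·log₂(P(4)) = -(3/10)·log₂(3/10) = 0.52109
H(P) = 0.50000 + 0.21610 + 0.52877 + 0.52109 = 1.76596 bits

log₂(4) = 2.00000 bits

D_KL(P||U) = 2.00000 - 1.76596 = 0.23404 ≈ 0.2340 bits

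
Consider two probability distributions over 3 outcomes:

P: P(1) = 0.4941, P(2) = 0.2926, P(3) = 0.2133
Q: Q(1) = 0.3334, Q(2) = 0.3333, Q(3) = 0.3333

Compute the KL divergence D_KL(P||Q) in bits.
0.0881 bits

D_KL(P||Q) = Σ P(x) log₂(P(x)/Q(x))

Computing term by term:
  P(1)·log₂(P(1)/Q(1)) = 0.4941·log₂(0.4941/0.3334) = 0.28043
  P(2)·log₂(P(2)/Q(2)) = 0.2926·log₂(0.2926/0.3333) = -0.05498
  P(3)·log₂(P(3)/Q(3)) = 0.2133·log₂(0.2133/0.3333) = -0.13735

D_KL(P||Q) = 0.28043 - 0.05498 - 0.13735 = 0.08810 ≈ 0.0881 bits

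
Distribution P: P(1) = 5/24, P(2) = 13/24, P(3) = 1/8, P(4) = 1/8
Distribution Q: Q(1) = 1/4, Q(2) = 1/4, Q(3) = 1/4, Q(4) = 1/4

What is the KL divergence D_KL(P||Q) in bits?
0.2994 bits

D_KL(P||Q) = Σ P(x) log₂(P(x)/Q(x))

Computing term by term:
  P(1)·log₂(P(1)/Q(1)) = (5/24)·log₂((5/24)/(1/4)) = -0.05480
  P(2)·log₂(P(2)/Q(2)) = (13/24)·log₂((13/24)/(1/4)) = 0.60422
  P(3)·log₂(P(3)/Q(3)) = (1/8)·log₂((1/8)/(1/4)) = -0.12500
  P(4)·log₂(P(4)/Q(4)) = (1/8)·log₂((1/8)/(1/4)) = -0.12500

D_KL(P||Q) = -0.05480 + 0.60422 - 0.12500 - 0.12500 = 0.29942 ≈ 0.2994 bits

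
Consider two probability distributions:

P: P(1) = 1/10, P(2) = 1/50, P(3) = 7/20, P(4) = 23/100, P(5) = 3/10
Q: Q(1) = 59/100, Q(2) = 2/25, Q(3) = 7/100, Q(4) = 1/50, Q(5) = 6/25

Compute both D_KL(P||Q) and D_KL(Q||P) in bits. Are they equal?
D_KL(P||Q) = 1.4236 bits, D_KL(Q||P) = 1.3606 bits. No, they are not equal.

D_KL(P||Q) = Σ P(x) log₂(P(x)/Q(x))

Computing term by term:
  P(1)·log₂(P(1)/Q(1)) = (1/10)·log₂((1/10)/(59/100)) = -0.25607
  P(2)·log₂(P(2)/Q(2)) = (1/50)·log₂((1/50)/(2/25)) = -0.04000
  P(3)·log₂(P(3)/Q(3)) = (7/20)·log₂((7/20)/(7/100)) = 0.81267
  P(4)·log₂(P(4)/Q(4)) = (23/100)·log₂((23/100)/(1/50)) = 0.81042
  P(5)·log₂(P(5)/Q(5)) = (3/10)·log₂((3/10)/(6/25)) = 0.09658

D_KL(P||Q) = -0.25607 - 0.04000 + 0.81267 + 0.81042 + 0.09658 = 1.42360 ≈ 1.4236 bits

D_KL(Q||P) = Σ Q(x) log₂(Q(x)/P(x))

Computing term by term:
  Q(1)·log₂(Q(1)/P(1)) = (59/100)·log₂((59/100)/(1/10)) = 1.51082
  Q(2)·log₂(Q(2)/P(2)) = (2/25)·log₂((2/25)/(1/50)) = 0.16000
  Q(3)·log₂(Q(3)/P(3)) = (7/100)·log₂((7/100)/(7/20)) = -0.16253
  Q(4)·log₂(Q(4)/P(4)) = (1/50)·log₂((1/50)/(23/100)) = -0.07047
  Q(5)·log₂(Q(5)/P(5)) = (6/25)·log₂((6/25)/(3/10)) = -0.07726

D_KL(Q||P) = 1.51082 + 0.16000 - 0.16253 - 0.07047 - 0.07726 = 1.36056 ≈ 1.3606 bits

These are NOT equal (difference: 0.0630 bits). KL divergence is asymmetric: D_KL(P||Q) ≠ D_KL(Q||P) in general.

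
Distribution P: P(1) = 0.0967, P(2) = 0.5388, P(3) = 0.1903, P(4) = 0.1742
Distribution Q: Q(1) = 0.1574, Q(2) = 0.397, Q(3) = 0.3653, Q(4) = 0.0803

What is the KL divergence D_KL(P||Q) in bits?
0.1850 bits

D_KL(P||Q) = Σ P(x) log₂(P(x)/Q(x))

Computing term by term:
  P(1)·log₂(P(1)/Q(1)) = 0.0967·log₂(0.0967/0.1574) = -0.06797
  P(2)·log₂(P(2)/Q(2)) = 0.5388·log₂(0.5388/0.397) = 0.23740
  P(3)·log₂(P(3)/Q(3)) = 0.1903·log₂(0.1903/0.3653) = -0.17904
  P(4)·log₂(P(4)/Q(4)) = 0.1742·log₂(0.1742/0.0803) = 0.19463

D_KL(P||Q) = -0.06797 + 0.23740 - 0.17904 + 0.19463 = 0.18502 ≈ 0.1850 bits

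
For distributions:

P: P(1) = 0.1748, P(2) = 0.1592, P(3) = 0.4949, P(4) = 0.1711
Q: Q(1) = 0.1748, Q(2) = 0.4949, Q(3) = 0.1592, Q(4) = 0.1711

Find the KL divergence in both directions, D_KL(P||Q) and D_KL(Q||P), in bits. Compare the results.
D_KL(P||Q) = 0.5493 bits, D_KL(Q||P) = 0.5493 bits. The two directions give exactly the same value for this pair.

D_KL(P||Q) = Σ P(x) log₂(P(x)/Q(x))

Computing term by term:
  P(1)·log₂(P(1)/Q(1)) = 0.1748·log₂(0.1748/0.1748) = 0.00000
  P(2)·log₂(P(2)/Q(2)) = 0.1592·log₂(0.1592/0.4949) = -0.26050
  P(3)·log₂(P(3)/Q(3)) = 0.4949·log₂(0.4949/0.1592) = 0.80980
  P(4)·log₂(P(4)/Q(4)) = 0.1711·log₂(0.1711/0.1711) = 0.00000

D_KL(P||Q) = 0.00000 - 0.26050 + 0.80980 + 0.00000 = 0.54930 ≈ 0.5493 bits

D_KL(Q||P) = Σ Q(x) log₂(Q(x)/P(x))

Computing term by term:
  Q(1)·log₂(Q(1)/P(1)) = 0.1748·log₂(0.1748/0.1748) = 0.00000
  Q(2)·log₂(Q(2)/P(2)) = 0.4949·log₂(0.4949/0.1592) = 0.80980
  Q(3)·log₂(Q(3)/P(3)) = 0.1592·log₂(0.1592/0.4949) = -0.26050
  Q(4)·log₂(Q(4)/P(4)) = 0.1711·log₂(0.1711/0.1711) = 0.00000

D_KL(Q||P) = 0.00000 + 0.80980 - 0.26050 + 0.00000 = 0.54930 ≈ 0.5493 bits

These ARE equal here. Q is P with outcomes relabeled (Q(2) = P(3), Q(3) = P(2)) by a relabeling that is its own inverse, so the two sums contain exactly the same terms in a different order. This is a special case — KL divergence is not symmetric in general: D_KL(P||Q) ≠ D_KL(Q||P) for most P, Q.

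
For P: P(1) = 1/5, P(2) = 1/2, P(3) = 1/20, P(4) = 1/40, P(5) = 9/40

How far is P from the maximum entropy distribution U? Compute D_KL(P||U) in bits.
0.5242 bits

U(i) = 1/5 for all i

D_KL(P||U) = Σ P(x) log₂(P(x) / (1/5))
           = Σ P(x) log₂(P(x)) + log₂(5)
           = log₂(5) - H(P)

H(P) = -Σ P(x) log₂(P(x)):
  -P(1)·log₂(P(1)) = -(1/5)·log₂(1/5) = 0.46439
  -P(2)·log₂(P(2)) = -(1/2)·log₂(1/2) = 0.50000
  -P(3)·log₂(P(3)) = -(1/20)·log₂(1/20) = 0.21610
  -P(4)·log₂(P(4)) = -(1/40)·log₂(1/40) = 0.13305
  -P(5)·log₂(P(5)) = -(9/40)·log₂(9/40) = 0.48420
H(P) = 0.46439 + 0.50000 + 0.21610 + 0.13305 + 0.48420 = 1.79774 bits

log₂(5) = 2.32193 bits

D_KL(P||U) = 2.32193 - 1.79774 = 0.52419 ≈ 0.5242 bits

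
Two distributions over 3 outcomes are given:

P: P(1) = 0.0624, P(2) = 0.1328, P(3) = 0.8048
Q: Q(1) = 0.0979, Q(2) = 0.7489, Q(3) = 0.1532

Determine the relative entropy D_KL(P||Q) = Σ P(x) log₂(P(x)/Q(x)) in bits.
1.5541 bits

D_KL(P||Q) = Σ P(x) log₂(P(x)/Q(x))

Computing term by term:
  P(1)·log₂(P(1)/Q(1)) = 0.0624·log₂(0.0624/0.0979) = -0.04055
  P(2)·log₂(P(2)/Q(2)) = 0.1328·log₂(0.1328/0.7489) = -0.33140
  P(3)·log₂(P(3)/Q(3)) = 0.8048·log₂(0.8048/0.1532) = 1.92606

D_KL(P||Q) = -0.04055 - 0.33140 + 1.92606 = 1.55411 ≈ 1.5541 bits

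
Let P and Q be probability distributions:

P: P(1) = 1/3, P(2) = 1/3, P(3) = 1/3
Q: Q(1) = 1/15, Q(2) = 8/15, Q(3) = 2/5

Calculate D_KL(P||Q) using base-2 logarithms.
0.4603 bits

D_KL(P||Q) = Σ P(x) log₂(P(x)/Q(x))

Computing term by term:
  P(1)·log₂(P(1)/Q(1)) = (1/3)·log₂((1/3)/(1/15)) = 0.77398
  P(2)·log₂(P(2)/Q(2)) = (1/3)·log₂((1/3)/(8/15)) = -0.22602
  P(3)·log₂(P(3)/Q(3)) = (1/3)·log₂((1/3)/(2/5)) = -0.08768

D_KL(P||Q) = 0.77398 - 0.22602 - 0.08768 = 0.46028 ≈ 0.4603 bits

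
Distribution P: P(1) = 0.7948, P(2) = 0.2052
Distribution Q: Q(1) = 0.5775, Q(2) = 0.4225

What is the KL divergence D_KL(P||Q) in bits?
0.1524 bits

D_KL(P||Q) = Σ P(x) log₂(P(x)/Q(x))

Computing term by term:
  P(1)·log₂(P(1)/Q(1)) = 0.7948·log₂(0.7948/0.5775) = 0.36622
  P(2)·log₂(P(2)/Q(2)) = 0.2052·log₂(0.2052/0.4225) = -0.21380

D_KL(P||Q) = 0.36622 - 0.21380 = 0.15242 ≈ 0.1524 bits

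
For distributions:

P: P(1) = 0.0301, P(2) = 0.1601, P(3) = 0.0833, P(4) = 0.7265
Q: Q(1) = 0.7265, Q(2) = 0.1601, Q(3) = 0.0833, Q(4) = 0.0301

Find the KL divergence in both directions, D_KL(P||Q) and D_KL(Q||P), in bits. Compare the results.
D_KL(P||Q) = 3.1987 bits, D_KL(Q||P) = 3.1987 bits. The two directions give exactly the same value for this pair.

D_KL(P||Q) = Σ P(x) log₂(P(x)/Q(x))

Computing term by term:
  P(1)·log₂(P(1)/Q(1)) = 0.0301·log₂(0.0301/0.7265) = -0.13825
  P(2)·log₂(P(2)/Q(2)) = 0.1601·log₂(0.1601/0.1601) = 0.00000
  P(3)·log₂(P(3)/Q(3)) = 0.0833·log₂(0.0833/0.0833) = 0.00000
  P(4)·log₂(P(4)/Q(4)) = 0.7265·log₂(0.7265/0.0301) = 3.33691

D_KL(P||Q) = -0.13825 + 0.00000 + 0.00000 + 3.33691 = 3.19866 ≈ 3.1987 bits

D_KL(Q||P) = Σ Q(x) log₂(Q(x)/P(x))

Computing term by term:
  Q(1)·log₂(Q(1)/P(1)) = 0.7265·log₂(0.7265/0.0301) = 3.33691
  Q(2)·log₂(Q(2)/P(2)) = 0.1601·log₂(0.1601/0.1601) = 0.00000
  Q(3)·log₂(Q(3)/P(3)) = 0.0833·log₂(0.0833/0.0833) = 0.00000
  Q(4)·log₂(Q(4)/P(4)) = 0.0301·log₂(0.0301/0.7265) = -0.13825

D_KL(Q||P) = 3.33691 + 0.00000 + 0.00000 - 0.13825 = 3.19866 ≈ 3.1987 bits

These ARE equal here. Q is P with outcomes relabeled (Q(1) = P(4), Q(4) = P(1)) by a relabeling that is its own inverse, so the two sums contain exactly the same terms in a different order. This is a special case — KL divergence is not symmetric in general: D_KL(P||Q) ≠ D_KL(Q||P) for most P, Q.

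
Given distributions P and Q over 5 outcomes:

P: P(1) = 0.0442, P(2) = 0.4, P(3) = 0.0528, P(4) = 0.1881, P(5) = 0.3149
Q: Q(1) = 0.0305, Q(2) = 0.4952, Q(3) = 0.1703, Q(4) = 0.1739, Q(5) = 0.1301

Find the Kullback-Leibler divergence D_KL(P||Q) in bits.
0.2341 bits

D_KL(P||Q) = Σ P(x) log₂(P(x)/Q(x))

Computing term by term:
  P(1)·log₂(P(1)/Q(1)) = 0.0442·log₂(0.0442/0.0305) = 0.02366
  P(2)·log₂(P(2)/Q(2)) = 0.4·log₂(0.4/0.4952) = -0.12320
  P(3)·log₂(P(3)/Q(3)) = 0.0528·log₂(0.0528/0.1703) = -0.08920
  P(4)·log₂(P(4)/Q(4)) = 0.1881·log₂(0.1881/0.1739) = 0.02130
  P(5)·log₂(P(5)/Q(5)) = 0.3149·log₂(0.3149/0.1301) = 0.40158

D_KL(P||Q) = 0.02366 - 0.12320 - 0.08920 + 0.02130 + 0.40158 = 0.23414 ≈ 0.2341 bits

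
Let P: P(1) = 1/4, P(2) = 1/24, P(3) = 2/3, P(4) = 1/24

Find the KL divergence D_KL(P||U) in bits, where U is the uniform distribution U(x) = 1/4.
0.7279 bits

U(i) = 1/4 for all i

D_KL(P||U) = Σ P(x) log₂(P(x) / (1/4))
           = Σ P(x) log₂(P(x)) + log₂(4)
           = log₂(4) - H(P)

H(P) = -Σ P(x) log₂(P(x)):
  -P(1)·log₂(P(1)) = -(1/4)·log₂(1/4) = 0.50000
  -P(2)·log₂(P(2)) = -(1/24)·log₂(1/24) = 0.19104
  -P(3)·log₂(P(3)) = -(2/3)·log₂(2/3) = 0.38998
  -P(4)·log₂(P(4)) = -(1/24)·log₂(1/24) = 0.19104
H(P) = 0.50000 + 0.19104 + 0.38998 + 0.19104 = 1.27206 bits

log₂(4) = 2.00000 bits

D_KL(P||U) = 2.00000 - 1.27206 = 0.72794 ≈ 0.7279 bits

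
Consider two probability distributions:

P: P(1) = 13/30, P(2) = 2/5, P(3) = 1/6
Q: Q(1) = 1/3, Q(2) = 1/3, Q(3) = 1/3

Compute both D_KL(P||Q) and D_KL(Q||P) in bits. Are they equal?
D_KL(P||Q) = 0.1026 bits, D_KL(Q||P) = 0.1195 bits. No, they are not equal.

D_KL(P||Q) = Σ P(x) log₂(P(x)/Q(x))

Computing term by term:
  P(1)·log₂(P(1)/Q(1)) = (13/30)·log₂((13/30)/(1/3)) = 0.16402
  P(2)·log₂(P(2)/Q(2)) = (2/5)·log₂((2/5)/(1/3)) = 0.10521
  P(3)·log₂(P(3)/Q(3)) = (1/6)·log₂((1/6)/(1/3)) = -0.16667

D_KL(P||Q) = 0.16402 + 0.10521 - 0.16667 = 0.10256 ≈ 0.1026 bits

D_KL(Q||P) = Σ Q(x) log₂(Q(x)/P(x))

Computing term by term:
  Q(1)·log₂(Q(1)/P(1)) = (1/3)·log₂((1/3)/(13/30)) = -0.12617
  Q(2)·log₂(Q(2)/P(2)) = (1/3)·log₂((1/3)/(2/5)) = -0.08768
  Q(3)·log₂(Q(3)/P(3)) = (1/3)·log₂((1/3)/(1/6)) = 0.33333

D_KL(Q||P) = -0.12617 - 0.08768 + 0.33333 = 0.11948 ≈ 0.1195 bits

These are NOT equal (difference: 0.0169 bits). KL divergence is asymmetric: D_KL(P||Q) ≠ D_KL(Q||P) in general.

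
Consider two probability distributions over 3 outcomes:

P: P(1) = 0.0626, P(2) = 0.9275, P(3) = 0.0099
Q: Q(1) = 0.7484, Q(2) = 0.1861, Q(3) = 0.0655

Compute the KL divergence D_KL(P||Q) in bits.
1.8982 bits

D_KL(P||Q) = Σ P(x) log₂(P(x)/Q(x))

Computing term by term:
  P(1)·log₂(P(1)/Q(1)) = 0.0626·log₂(0.0626/0.7484) = -0.22408
  P(2)·log₂(P(2)/Q(2)) = 0.9275·log₂(0.9275/0.1861) = 2.14927
  P(3)·log₂(P(3)/Q(3)) = 0.0099·log₂(0.0099/0.0655) = -0.02699

D_KL(P||Q) = -0.22408 + 2.14927 - 0.02699 = 1.89820 ≈ 1.8982 bits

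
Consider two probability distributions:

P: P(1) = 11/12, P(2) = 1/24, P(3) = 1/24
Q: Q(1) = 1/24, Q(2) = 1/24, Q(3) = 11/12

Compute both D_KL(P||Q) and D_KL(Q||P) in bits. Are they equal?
D_KL(P||Q) = 3.9020 bits, D_KL(Q||P) = 3.9020 bits. Yes, in this case they are equal (although KL divergence is not symmetric in general).

D_KL(P||Q) = Σ P(x) log₂(P(x)/Q(x))

Computing term by term:
  P(1)·log₂(P(1)/Q(1)) = (11/12)·log₂((11/12)/(1/24)) = 4.08781
  P(2)·log₂(P(2)/Q(2)) = (1/24)·log₂((1/24)/(1/24)) = 0.00000
  P(3)·log₂(P(3)/Q(3)) = (1/24)·log₂((1/24)/(11/12)) = -0.18581

D_KL(P||Q) = 4.08781 + 0.00000 - 0.18581 = 3.90200 ≈ 3.9020 bits

D_KL(Q||P) = Σ Q(x) log₂(Q(x)/P(x))

Computing term by term:
  Q(1)·log₂(Q(1)/P(1)) = (1/24)·log₂((1/24)/(11/12)) = -0.18581
  Q(2)·log₂(Q(2)/P(2)) = (1/24)·log₂((1/24)/(1/24)) = 0.00000
  Q(3)·log₂(Q(3)/P(3)) = (11/12)·log₂((11/12)/(1/24)) = 4.08781

D_KL(Q||P) = -0.18581 + 0.00000 + 4.08781 = 3.90200 ≈ 3.9020 bits

These ARE equal here. Q is P with outcomes relabeled (Q(1) = P(3), Q(3) = P(1)) by a relabeling that is its own inverse, so the two sums contain exactly the same terms in a different order. This is a special case — KL divergence is not symmetric in general: D_KL(P||Q) ≠ D_KL(Q||P) for most P, Q.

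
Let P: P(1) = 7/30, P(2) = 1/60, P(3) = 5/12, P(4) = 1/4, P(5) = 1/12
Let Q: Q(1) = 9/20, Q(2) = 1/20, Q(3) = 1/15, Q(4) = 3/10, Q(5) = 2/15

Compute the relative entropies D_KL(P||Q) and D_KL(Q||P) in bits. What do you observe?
D_KL(P||Q) = 0.7318 bits, D_KL(Q||P) = 0.4987 bits. The two directions give different values (D_KL(P||Q) exceeds D_KL(Q||P) by 0.2331 bits): KL divergence is asymmetric.

D_KL(P||Q) = Σ P(x) log₂(P(x)/Q(x))

Computing term by term:
  P(1)·log₂(P(1)/Q(1)) = (7/30)·log₂((7/30)/(9/20)) = -0.22109
  P(2)·log₂(P(2)/Q(2)) = (1/60)·log₂((1/60)/(1/20)) = -0.02642
  P(3)·log₂(P(3)/Q(3)) = (5/12)·log₂((5/12)/(1/15)) = 1.10161
  P(4)·log₂(P(4)/Q(4)) = (1/4)·log₂((1/4)/(3/10)) = -0.06576
  P(5)·log₂(P(5)/Q(5)) = (1/12)·log₂((1/12)/(2/15)) = -0.05651

D_KL(P||Q) = -0.22109 - 0.02642 + 1.10161 - 0.06576 - 0.05651 = 0.73183 ≈ 0.7318 bits

D_KL(Q||P) = Σ Q(x) log₂(Q(x)/P(x))

Computing term by term:
  Q(1)·log₂(Q(1)/P(1)) = (9/20)·log₂((9/20)/(7/30)) = 0.42639
  Q(2)·log₂(Q(2)/P(2)) = (1/20)·log₂((1/20)/(1/60)) = 0.07925
  Q(3)·log₂(Q(3)/P(3)) = (1/15)·log₂((1/15)/(5/12)) = -0.17626
  Q(4)·log₂(Q(4)/P(4)) = (3/10)·log₂((3/10)/(1/4)) = 0.07891
  Q(5)·log₂(Q(5)/P(5)) = (2/15)·log₂((2/15)/(1/12)) = 0.09041

D_KL(Q||P) = 0.42639 + 0.07925 - 0.17626 + 0.07891 + 0.09041 = 0.49870 ≈ 0.4987 bits

These are NOT equal (difference: 0.2331 bits). KL divergence is asymmetric: D_KL(P||Q) ≠ D_KL(Q||P) in general.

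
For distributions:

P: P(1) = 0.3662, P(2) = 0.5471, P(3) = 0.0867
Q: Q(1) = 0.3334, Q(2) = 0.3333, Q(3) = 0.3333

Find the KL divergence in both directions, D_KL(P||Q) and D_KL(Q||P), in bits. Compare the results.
D_KL(P||Q) = 0.2723 bits, D_KL(Q||P) = 0.3641 bits. D_KL(Q||P) is larger than D_KL(P||Q) by 0.0918 bits; the two directions differ.

D_KL(P||Q) = Σ P(x) log₂(P(x)/Q(x))

Computing term by term:
  P(1)·log₂(P(1)/Q(1)) = 0.3662·log₂(0.3662/0.3334) = 0.04958
  P(2)·log₂(P(2)/Q(2)) = 0.5471·log₂(0.5471/0.3333) = 0.39117
  P(3)·log₂(P(3)/Q(3)) = 0.0867·log₂(0.0867/0.3333) = -0.16843

D_KL(P||Q) = 0.04958 + 0.39117 - 0.16843 = 0.27232 ≈ 0.2723 bits

D_KL(Q||P) = Σ Q(x) log₂(Q(x)/P(x))

Computing term by term:
  Q(1)·log₂(Q(1)/P(1)) = 0.3334·log₂(0.3334/0.3662) = -0.04513
  Q(2)·log₂(Q(2)/P(2)) = 0.3333·log₂(0.3333/0.5471) = -0.23830
  Q(3)·log₂(Q(3)/P(3)) = 0.3333·log₂(0.3333/0.0867) = 0.64751

D_KL(Q||P) = -0.04513 - 0.23830 + 0.64751 = 0.36408 ≈ 0.3641 bits

These are NOT equal (difference: 0.0918 bits). KL divergence is asymmetric: D_KL(P||Q) ≠ D_KL(Q||P) in general.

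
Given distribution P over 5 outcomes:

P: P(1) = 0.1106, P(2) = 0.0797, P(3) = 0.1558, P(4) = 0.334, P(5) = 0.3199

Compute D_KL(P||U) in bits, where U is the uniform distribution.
0.2074 bits

U(i) = 1/5 for all i

D_KL(P||U) = Σ P(x) log₂(P(x) / (1/5))
           = Σ P(x) log₂(P(x)) + log₂(5)
           = log₂(5) - H(P)

H(P) = -Σ P(x) log₂(P(x)):
  -P(1)·log₂(P(1)) = -(0.1106)·log₂(0.1106) = 0.35133
  -P(2)·log₂(P(2)) = -(0.0797)·log₂(0.0797) = 0.29085
  -P(3)·log₂(P(3)) = -(0.1558)·log₂(0.1558) = 0.41789
  -P(4)·log₂(P(4)) = -(0.334)·log₂(0.334) = 0.52841
  -P(5)·log₂(P(5)) = -(0.3199)·log₂(0.3199) = 0.52601
H(P) = 0.35133 + 0.29085 + 0.41789 + 0.52841 + 0.52601 = 2.11449 bits

log₂(5) = 2.32193 bits

D_KL(P||U) = 2.32193 - 2.11449 = 0.20744 ≈ 0.2074 bits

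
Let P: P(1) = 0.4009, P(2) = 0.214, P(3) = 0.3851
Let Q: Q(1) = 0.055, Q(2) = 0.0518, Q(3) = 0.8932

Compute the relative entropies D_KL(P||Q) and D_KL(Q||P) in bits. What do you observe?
D_KL(P||Q) = 1.1194 bits, D_KL(Q||P) = 0.8205 bits. The two directions give different values (D_KL(P||Q) exceeds D_KL(Q||P) by 0.2989 bits): KL divergence is asymmetric.

D_KL(P||Q) = Σ P(x) log₂(P(x)/Q(x))

Computing term by term:
  P(1)·log₂(P(1)/Q(1)) = 0.4009·log₂(0.4009/0.055) = 1.14887
  P(2)·log₂(P(2)/Q(2)) = 0.214·log₂(0.214/0.0518) = 0.43797
  P(3)·log₂(P(3)/Q(3)) = 0.3851·log₂(0.3851/0.8932) = -0.46742

D_KL(P||Q) = 1.14887 + 0.43797 - 0.46742 = 1.11942 ≈ 1.1194 bits

D_KL(Q||P) = Σ Q(x) log₂(Q(x)/P(x))

Computing term by term:
  Q(1)·log₂(Q(1)/P(1)) = 0.055·log₂(0.055/0.4009) = -0.15762
  Q(2)·log₂(Q(2)/P(2)) = 0.0518·log₂(0.0518/0.214) = -0.10601
  Q(3)·log₂(Q(3)/P(3)) = 0.8932·log₂(0.8932/0.3851) = 1.08412

D_KL(Q||P) = -0.15762 - 0.10601 + 1.08412 = 0.82049 ≈ 0.8205 bits

These are NOT equal (difference: 0.2989 bits). KL divergence is asymmetric: D_KL(P||Q) ≠ D_KL(Q||P) in general.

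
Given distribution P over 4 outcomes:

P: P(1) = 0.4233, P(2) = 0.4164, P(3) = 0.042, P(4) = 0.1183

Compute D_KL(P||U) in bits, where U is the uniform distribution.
0.3923 bits

U(i) = 1/4 for all i

D_KL(P||U) = Σ P(x) log₂(P(x) / (1/4))
           = Σ P(x) log₂(P(x)) + log₂(4)
           = log₂(4) - H(P)

H(P) = -Σ P(x) log₂(P(x)):
  -P(1)·log₂(P(1)) = -(0.4233)·log₂(0.4233) = 0.52500
  -P(2)·log₂(P(2)) = -(0.4164)·log₂(0.4164) = 0.52631
  -P(3)·log₂(P(3)) = -(0.042)·log₂(0.042) = 0.19209
  -P(4)·log₂(P(4)) = -(0.1183)·log₂(0.1183) = 0.36430
H(P) = 0.52500 + 0.52631 + 0.19209 + 0.36430 = 1.60770 bits

log₂(4) = 2.00000 bits

D_KL(P||U) = 2.00000 - 1.60770 = 0.39230 ≈ 0.3923 bits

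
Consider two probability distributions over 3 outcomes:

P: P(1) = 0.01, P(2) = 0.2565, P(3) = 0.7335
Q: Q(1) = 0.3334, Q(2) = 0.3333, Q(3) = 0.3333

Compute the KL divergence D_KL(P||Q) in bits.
0.6872 bits

D_KL(P||Q) = Σ P(x) log₂(P(x)/Q(x))

Computing term by term:
  P(1)·log₂(P(1)/Q(1)) = 0.01·log₂(0.01/0.3334) = -0.05059
  P(2)·log₂(P(2)/Q(2)) = 0.2565·log₂(0.2565/0.3333) = -0.09692
  P(3)·log₂(P(3)/Q(3)) = 0.7335·log₂(0.7335/0.3333) = 0.83471

D_KL(P||Q) = -0.05059 - 0.09692 + 0.83471 = 0.68720 ≈ 0.6872 bits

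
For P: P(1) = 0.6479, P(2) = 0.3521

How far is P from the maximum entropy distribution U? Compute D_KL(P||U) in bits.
0.0641 bits

U(i) = 1/2 for all i

D_KL(P||U) = Σ P(x) log₂(P(x) / (1/2))
           = Σ P(x) log₂(P(x)) + log₂(2)
           = log₂(2) - H(P)

H(P) = -Σ P(x) log₂(P(x)):
  -P(1)·log₂(P(1)) = -(0.6479)·log₂(0.6479) = 0.40569
  -P(2)·log₂(P(2)) = -(0.3521)·log₂(0.3521) = 0.53024
H(P) = 0.40569 + 0.53024 = 0.93593 bits

log₂(2) = 1.00000 bits

D_KL(P||U) = 1.00000 - 0.93593 = 0.06407 ≈ 0.0641 bits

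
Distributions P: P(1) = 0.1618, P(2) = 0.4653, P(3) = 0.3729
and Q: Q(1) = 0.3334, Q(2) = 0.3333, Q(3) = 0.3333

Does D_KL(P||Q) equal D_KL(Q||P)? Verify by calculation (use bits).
D_KL(P||Q) = 0.1156 bits, D_KL(Q||P) = 0.1333 bits. No — D_KL(P||Q) ≠ D_KL(Q||P) for this pair.

D_KL(P||Q) = Σ P(x) log₂(P(x)/Q(x))

Computing term by term:
  P(1)·log₂(P(1)/Q(1)) = 0.1618·log₂(0.1618/0.3334) = -0.16876
  P(2)·log₂(P(2)/Q(2)) = 0.4653·log₂(0.4653/0.3333) = 0.22397
  P(3)·log₂(P(3)/Q(3)) = 0.3729·log₂(0.3729/0.3333) = 0.06040

D_KL(P||Q) = -0.16876 + 0.22397 + 0.06040 = 0.11561 ≈ 0.1156 bits

D_KL(Q||P) = Σ Q(x) log₂(Q(x)/P(x))

Computing term by term:
  Q(1)·log₂(Q(1)/P(1)) = 0.3334·log₂(0.3334/0.1618) = 0.34775
  Q(2)·log₂(Q(2)/P(2)) = 0.3333·log₂(0.3333/0.4653) = -0.16043
  Q(3)·log₂(Q(3)/P(3)) = 0.3333·log₂(0.3333/0.3729) = -0.05398

D_KL(Q||P) = 0.34775 - 0.16043 - 0.05398 = 0.13334 ≈ 0.1333 bits

These are NOT equal (difference: 0.0177 bits). KL divergence is asymmetric: D_KL(P||Q) ≠ D_KL(Q||P) in general.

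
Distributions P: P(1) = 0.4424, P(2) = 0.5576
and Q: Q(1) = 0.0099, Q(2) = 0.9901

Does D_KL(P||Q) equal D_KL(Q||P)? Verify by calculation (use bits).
D_KL(P||Q) = 1.9633 bits, D_KL(Q||P) = 0.7659 bits. No — D_KL(P||Q) ≠ D_KL(Q||P) for this pair.

D_KL(P||Q) = Σ P(x) log₂(P(x)/Q(x))

Computing term by term:
  P(1)·log₂(P(1)/Q(1)) = 0.4424·log₂(0.4424/0.0099) = 2.42514
  P(2)·log₂(P(2)/Q(2)) = 0.5576·log₂(0.5576/0.9901) = -0.46188

D_KL(P||Q) = 2.42514 - 0.46188 = 1.96326 ≈ 1.9633 bits

D_KL(Q||P) = Σ Q(x) log₂(Q(x)/P(x))

Computing term by term:
  Q(1)·log₂(Q(1)/P(1)) = 0.0099·log₂(0.0099/0.4424) = -0.05427
  Q(2)·log₂(Q(2)/P(2)) = 0.9901·log₂(0.9901/0.5576) = 0.82014

D_KL(Q||P) = -0.05427 + 0.82014 = 0.76587 ≈ 0.7659 bits

These are NOT equal (difference: 1.1974 bits). KL divergence is asymmetric: D_KL(P||Q) ≠ D_KL(Q||P) in general.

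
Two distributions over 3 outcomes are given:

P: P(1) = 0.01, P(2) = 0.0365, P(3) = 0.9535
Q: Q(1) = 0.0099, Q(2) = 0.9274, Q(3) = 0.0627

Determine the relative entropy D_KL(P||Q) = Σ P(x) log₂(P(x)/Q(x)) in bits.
3.5739 bits

D_KL(P||Q) = Σ P(x) log₂(P(x)/Q(x))

Computing term by term:
  P(1)·log₂(P(1)/Q(1)) = 0.01·log₂(0.01/0.0099) = 0.00014
  P(2)·log₂(P(2)/Q(2)) = 0.0365·log₂(0.0365/0.9274) = -0.17035
  P(3)·log₂(P(3)/Q(3)) = 0.9535·log₂(0.9535/0.0627) = 3.74410

D_KL(P||Q) = 0.00014 - 0.17035 + 3.74410 = 3.57389 ≈ 3.5739 bits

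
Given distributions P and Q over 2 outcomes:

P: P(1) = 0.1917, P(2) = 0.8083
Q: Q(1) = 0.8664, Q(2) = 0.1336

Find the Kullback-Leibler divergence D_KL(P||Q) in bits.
1.6820 bits

D_KL(P||Q) = Σ P(x) log₂(P(x)/Q(x))

Computing term by term:
  P(1)·log₂(P(1)/Q(1)) = 0.1917·log₂(0.1917/0.8664) = -0.41717
  P(2)·log₂(P(2)/Q(2)) = 0.8083·log₂(0.8083/0.1336) = 2.09913

D_KL(P||Q) = -0.41717 + 2.09913 = 1.68196 ≈ 1.6820 bits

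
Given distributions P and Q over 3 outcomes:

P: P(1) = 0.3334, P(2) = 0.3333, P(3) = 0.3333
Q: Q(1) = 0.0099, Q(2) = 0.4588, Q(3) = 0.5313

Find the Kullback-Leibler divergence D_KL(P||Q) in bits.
1.3137 bits

D_KL(P||Q) = Σ P(x) log₂(P(x)/Q(x))

Computing term by term:
  P(1)·log₂(P(1)/Q(1)) = 0.3334·log₂(0.3334/0.0099) = 1.69157
  P(2)·log₂(P(2)/Q(2)) = 0.3333·log₂(0.3333/0.4588) = -0.15367
  P(3)·log₂(P(3)/Q(3)) = 0.3333·log₂(0.3333/0.5313) = -0.22421

D_KL(P||Q) = 1.69157 - 0.15367 - 0.22421 = 1.31369 ≈ 1.3137 bits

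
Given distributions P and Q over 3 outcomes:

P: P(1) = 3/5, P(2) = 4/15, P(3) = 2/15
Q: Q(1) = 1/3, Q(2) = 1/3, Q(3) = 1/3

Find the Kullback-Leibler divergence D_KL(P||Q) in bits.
0.2467 bits

D_KL(P||Q) = Σ P(x) log₂(P(x)/Q(x))

Computing term by term:
  P(1)·log₂(P(1)/Q(1)) = (3/5)·log₂((3/5)/(1/3)) = 0.50880
  P(2)·log₂(P(2)/Q(2)) = (4/15)·log₂((4/15)/(1/3)) = -0.08585
  P(3)·log₂(P(3)/Q(3)) = (2/15)·log₂((2/15)/(1/3)) = -0.17626

D_KL(P||Q) = 0.50880 - 0.08585 - 0.17626 = 0.24669 ≈ 0.2467 bits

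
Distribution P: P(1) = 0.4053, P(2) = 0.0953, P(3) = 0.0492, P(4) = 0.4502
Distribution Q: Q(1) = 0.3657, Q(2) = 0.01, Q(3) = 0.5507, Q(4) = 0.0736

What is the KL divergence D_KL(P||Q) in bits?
1.3749 bits

D_KL(P||Q) = Σ P(x) log₂(P(x)/Q(x))

Computing term by term:
  P(1)·log₂(P(1)/Q(1)) = 0.4053·log₂(0.4053/0.3657) = 0.06012
  P(2)·log₂(P(2)/Q(2)) = 0.0953·log₂(0.0953/0.01) = 0.30996
  P(3)·log₂(P(3)/Q(3)) = 0.0492·log₂(0.0492/0.5507) = -0.17144
  P(4)·log₂(P(4)/Q(4)) = 0.4502·log₂(0.4502/0.0736) = 1.17628

D_KL(P||Q) = 0.06012 + 0.30996 - 0.17144 + 1.17628 = 1.37492 ≈ 1.3749 bits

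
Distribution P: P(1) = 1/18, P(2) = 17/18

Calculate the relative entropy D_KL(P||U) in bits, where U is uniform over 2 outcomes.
0.6905 bits

U(i) = 1/2 for all i

D_KL(P||U) = Σ P(x) log₂(P(x) / (1/2))
           = Σ P(x) log₂(P(x)) + log₂(2)
           = log₂(2) - H(P)

H(P) = -Σ P(x) log₂(P(x)):
  -P(1)·log₂(P(1)) = -(1/18)·log₂(1/18) = 0.23166
  -P(2)·log₂(P(2)) = -(17/18)·log₂(17/18) = 0.07788
H(P) = 0.23166 + 0.07788 = 0.30954 bits

log₂(2) = 1.00000 bits

D_KL(P||U) = 1.00000 - 0.30954 = 0.69046 ≈ 0.6905 bits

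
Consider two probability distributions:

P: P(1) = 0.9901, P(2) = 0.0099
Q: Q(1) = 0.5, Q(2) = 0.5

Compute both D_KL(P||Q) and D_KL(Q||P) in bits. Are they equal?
D_KL(P||Q) = 0.9199 bits, D_KL(Q||P) = 2.3364 bits. No, they are not equal.

D_KL(P||Q) = Σ P(x) log₂(P(x)/Q(x))

Computing term by term:
  P(1)·log₂(P(1)/Q(1)) = 0.9901·log₂(0.9901/0.5) = 0.97589
  P(2)·log₂(P(2)/Q(2)) = 0.0099·log₂(0.0099/0.5) = -0.05602

D_KL(P||Q) = 0.97589 - 0.05602 = 0.91987 ≈ 0.9199 bits

D_KL(Q||P) = Σ Q(x) log₂(Q(x)/P(x))

Computing term by term:
  Q(1)·log₂(Q(1)/P(1)) = 0.5·log₂(0.5/0.9901) = -0.49282
  Q(2)·log₂(Q(2)/P(2)) = 0.5·log₂(0.5/0.0099) = 2.82918

D_KL(Q||P) = -0.49282 + 2.82918 = 2.33636 ≈ 2.3364 bits

These are NOT equal (difference: 1.4165 bits). KL divergence is asymmetric: D_KL(P||Q) ≠ D_KL(Q||P) in general.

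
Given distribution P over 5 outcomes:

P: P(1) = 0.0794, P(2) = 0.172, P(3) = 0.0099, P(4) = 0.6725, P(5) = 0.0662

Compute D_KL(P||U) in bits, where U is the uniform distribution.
0.8848 bits

U(i) = 1/5 for all i

D_KL(P||U) = Σ P(x) log₂(P(x) / (1/5))
           = Σ P(x) log₂(P(x)) + log₂(5)
           = log₂(5) - H(P)

H(P) = -Σ P(x) log₂(P(x)):
  -P(1)·log₂(P(1)) = -(0.0794)·log₂(0.0794) = 0.29018
  -P(2)·log₂(P(2)) = -(0.172)·log₂(0.172) = 0.43680
  -P(3)·log₂(P(3)) = -(0.0099)·log₂(0.0099) = 0.06592
  -P(4)·log₂(P(4)) = -(0.6725)·log₂(0.6725) = 0.38493
  -P(5)·log₂(P(5)) = -(0.0662)·log₂(0.0662) = 0.25931
H(P) = 0.29018 + 0.43680 + 0.06592 + 0.38493 + 0.25931 = 1.43714 bits

log₂(5) = 2.32193 bits

D_KL(P||U) = 2.32193 - 1.43714 = 0.88479 ≈ 0.8848 bits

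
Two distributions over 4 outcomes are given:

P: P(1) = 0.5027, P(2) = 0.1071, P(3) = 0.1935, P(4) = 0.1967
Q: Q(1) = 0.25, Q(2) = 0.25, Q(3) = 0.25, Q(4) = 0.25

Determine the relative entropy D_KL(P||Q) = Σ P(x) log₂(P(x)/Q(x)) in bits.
0.2361 bits

D_KL(P||Q) = Σ P(x) log₂(P(x)/Q(x))

Computing term by term:
  P(1)·log₂(P(1)/Q(1)) = 0.5027·log₂(0.5027/0.25) = 0.50661
  P(2)·log₂(P(2)/Q(2)) = 0.1071·log₂(0.1071/0.25) = -0.13098
  P(3)·log₂(P(3)/Q(3)) = 0.1935·log₂(0.1935/0.25) = -0.07152
  P(4)·log₂(P(4)/Q(4)) = 0.1967·log₂(0.1967/0.25) = -0.06804

D_KL(P||Q) = 0.50661 - 0.13098 - 0.07152 - 0.06804 = 0.23607 ≈ 0.2361 bits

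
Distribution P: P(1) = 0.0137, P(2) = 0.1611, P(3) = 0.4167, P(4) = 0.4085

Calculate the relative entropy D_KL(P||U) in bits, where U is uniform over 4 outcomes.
0.4370 bits

U(i) = 1/4 for all i

D_KL(P||U) = Σ P(x) log₂(P(x) / (1/4))
           = Σ P(x) log₂(P(x)) + log₂(4)
           = log₂(4) - H(P)

H(P) = -Σ P(x) log₂(P(x)):
  -P(1)·log₂(P(1)) = -(0.0137)·log₂(0.0137) = 0.08480
  -P(2)·log₂(P(2)) = -(0.1611)·log₂(0.1611) = 0.42433
  -P(3)·log₂(P(3)) = -(0.4167)·log₂(0.4167) = 0.52626
  -P(4)·log₂(P(4)) = -(0.4085)·log₂(0.4085) = 0.52762
H(P) = 0.08480 + 0.42433 + 0.52626 + 0.52762 = 1.56301 bits

log₂(4) = 2.00000 bits

D_KL(P||U) = 2.00000 - 1.56301 = 0.43699 ≈ 0.4370 bits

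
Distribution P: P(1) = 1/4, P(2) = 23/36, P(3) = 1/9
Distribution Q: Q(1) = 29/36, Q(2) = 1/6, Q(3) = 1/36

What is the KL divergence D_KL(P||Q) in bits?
1.0388 bits

D_KL(P||Q) = Σ P(x) log₂(P(x)/Q(x))

Computing term by term:
  P(1)·log₂(P(1)/Q(1)) = (1/4)·log₂((1/4)/(29/36)) = -0.42201
  P(2)·log₂(P(2)/Q(2)) = (23/36)·log₂((23/36)/(1/6)) = 1.23855
  P(3)·log₂(P(3)/Q(3)) = (1/9)·log₂((1/9)/(1/36)) = 0.22222

D_KL(P||Q) = -0.42201 + 1.23855 + 0.22222 = 1.03876 ≈ 1.0388 bits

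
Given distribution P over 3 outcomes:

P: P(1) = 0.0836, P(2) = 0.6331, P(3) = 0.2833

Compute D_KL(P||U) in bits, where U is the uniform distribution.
0.3526 bits

U(i) = 1/3 for all i

D_KL(P||U) = Σ P(x) log₂(P(x) / (1/3))
           = Σ P(x) log₂(P(x)) + log₂(3)
           = log₂(3) - H(P)

H(P) = -Σ P(x) log₂(P(x)):
  -P(1)·log₂(P(1)) = -(0.0836)·log₂(0.0836) = 0.29932
  -P(2)·log₂(P(2)) = -(0.6331)·log₂(0.6331) = 0.41753
  -P(3)·log₂(P(3)) = -(0.2833)·log₂(0.2833) = 0.51549
H(P) = 0.29932 + 0.41753 + 0.51549 = 1.23234 bits

log₂(3) = 1.58496 bits

D_KL(P||U) = 1.58496 - 1.23234 = 0.35262 ≈ 0.3526 bits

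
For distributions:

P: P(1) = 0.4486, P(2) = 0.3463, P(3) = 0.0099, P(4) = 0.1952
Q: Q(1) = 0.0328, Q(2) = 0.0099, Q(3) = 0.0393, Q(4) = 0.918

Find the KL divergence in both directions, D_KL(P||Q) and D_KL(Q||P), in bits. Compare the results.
D_KL(P||Q) = 3.0132 bits, D_KL(Q||P) = 1.9540 bits. D_KL(P||Q) is larger than D_KL(Q||P) by 1.0592 bits; the two directions differ.

D_KL(P||Q) = Σ P(x) log₂(P(x)/Q(x))

Computing term by term:
  P(1)·log₂(P(1)/Q(1)) = 0.4486·log₂(0.4486/0.0328) = 1.69286
  P(2)·log₂(P(2)/Q(2)) = 0.3463·log₂(0.3463/0.0099) = 1.77598
  P(3)·log₂(P(3)/Q(3)) = 0.0099·log₂(0.0099/0.0393) = -0.01969
  P(4)·log₂(P(4)/Q(4)) = 0.1952·log₂(0.1952/0.918) = -0.43599

D_KL(P||Q) = 1.69286 + 1.77598 - 0.01969 - 0.43599 = 3.01316 ≈ 3.0132 bits

D_KL(Q||P) = Σ Q(x) log₂(Q(x)/P(x))

Computing term by term:
  Q(1)·log₂(Q(1)/P(1)) = 0.0328·log₂(0.0328/0.4486) = -0.12378
  Q(2)·log₂(Q(2)/P(2)) = 0.0099·log₂(0.0099/0.3463) = -0.05077
  Q(3)·log₂(Q(3)/P(3)) = 0.0393·log₂(0.0393/0.0099) = 0.07817
  Q(4)·log₂(Q(4)/P(4)) = 0.918·log₂(0.918/0.1952) = 2.05039

D_KL(Q||P) = -0.12378 - 0.05077 + 0.07817 + 2.05039 = 1.95401 ≈ 1.9540 bits

These are NOT equal (difference: 1.0592 bits). KL divergence is asymmetric: D_KL(P||Q) ≠ D_KL(Q||P) in general.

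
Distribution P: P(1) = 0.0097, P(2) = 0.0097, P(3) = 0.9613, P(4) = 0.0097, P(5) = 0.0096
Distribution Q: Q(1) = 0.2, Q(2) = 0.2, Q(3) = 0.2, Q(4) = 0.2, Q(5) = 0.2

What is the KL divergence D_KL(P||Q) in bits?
2.0082 bits

D_KL(P||Q) = Σ P(x) log₂(P(x)/Q(x))

Computing term by term:
  P(1)·log₂(P(1)/Q(1)) = 0.0097·log₂(0.0097/0.2) = -0.04235
  P(2)·log₂(P(2)/Q(2)) = 0.0097·log₂(0.0097/0.2) = -0.04235
  P(3)·log₂(P(3)/Q(3)) = 0.9613·log₂(0.9613/0.2) = 2.17733
  P(4)·log₂(P(4)/Q(4)) = 0.0097·log₂(0.0097/0.2) = -0.04235
  P(5)·log₂(P(5)/Q(5)) = 0.0096·log₂(0.0096/0.2) = -0.04206

D_KL(P||Q) = -0.04235 - 0.04235 + 2.17733 - 0.04235 - 0.04206 = 2.00822 ≈ 2.0082 bits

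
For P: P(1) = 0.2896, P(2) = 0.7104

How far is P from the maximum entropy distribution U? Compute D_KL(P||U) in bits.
0.1318 bits

U(i) = 1/2 for all i

D_KL(P||U) = Σ P(x) log₂(P(x) / (1/2))
           = Σ P(x) log₂(P(x)) + log₂(2)
           = log₂(2) - H(P)

H(P) = -Σ P(x) log₂(P(x)):
  -P(1)·log₂(P(1)) = -(0.2896)·log₂(0.2896) = 0.51777
  -P(2)·log₂(P(2)) = -(0.7104)·log₂(0.7104) = 0.35044
H(P) = 0.51777 + 0.35044 = 0.86821 bits

log₂(2) = 1.00000 bits

D_KL(P||U) = 1.00000 - 0.86821 = 0.13179 ≈ 0.1318 bits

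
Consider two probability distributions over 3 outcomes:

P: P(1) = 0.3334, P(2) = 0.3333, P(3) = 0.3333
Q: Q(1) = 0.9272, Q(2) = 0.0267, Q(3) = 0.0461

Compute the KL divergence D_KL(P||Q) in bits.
1.6731 bits

D_KL(P||Q) = Σ P(x) log₂(P(x)/Q(x))

Computing term by term:
  P(1)·log₂(P(1)/Q(1)) = 0.3334·log₂(0.3334/0.9272) = -0.49197
  P(2)·log₂(P(2)/Q(2)) = 0.3333·log₂(0.3333/0.0267) = 1.21385
  P(3)·log₂(P(3)/Q(3)) = 0.3333·log₂(0.3333/0.0461) = 0.95123

D_KL(P||Q) = -0.49197 + 1.21385 + 0.95123 = 1.67311 ≈ 1.6731 bits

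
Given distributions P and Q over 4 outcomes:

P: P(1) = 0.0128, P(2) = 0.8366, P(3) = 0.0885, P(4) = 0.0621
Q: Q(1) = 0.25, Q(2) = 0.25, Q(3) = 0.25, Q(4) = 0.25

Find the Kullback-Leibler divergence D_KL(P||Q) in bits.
1.1456 bits

D_KL(P||Q) = Σ P(x) log₂(P(x)/Q(x))

Computing term by term:
  P(1)·log₂(P(1)/Q(1)) = 0.0128·log₂(0.0128/0.25) = -0.05488
  P(2)·log₂(P(2)/Q(2)) = 0.8366·log₂(0.8366/0.25) = 1.45787
  P(3)·log₂(P(3)/Q(3)) = 0.0885·log₂(0.0885/0.25) = -0.13259
  P(4)·log₂(P(4)/Q(4)) = 0.0621·log₂(0.0621/0.25) = -0.12478

D_KL(P||Q) = -0.05488 + 1.45787 - 0.13259 - 0.12478 = 1.14562 ≈ 1.1456 bits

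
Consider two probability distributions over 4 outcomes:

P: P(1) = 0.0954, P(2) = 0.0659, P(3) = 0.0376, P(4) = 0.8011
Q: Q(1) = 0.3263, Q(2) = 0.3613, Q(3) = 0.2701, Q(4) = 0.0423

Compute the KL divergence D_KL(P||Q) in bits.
2.9613 bits

D_KL(P||Q) = Σ P(x) log₂(P(x)/Q(x))

Computing term by term:
  P(1)·log₂(P(1)/Q(1)) = 0.0954·log₂(0.0954/0.3263) = -0.16925
  P(2)·log₂(P(2)/Q(2)) = 0.0659·log₂(0.0659/0.3613) = -0.16177
  P(3)·log₂(P(3)/Q(3)) = 0.0376·log₂(0.0376/0.2701) = -0.10696
  P(4)·log₂(P(4)/Q(4)) = 0.8011·log₂(0.8011/0.0423) = 3.39927

D_KL(P||Q) = -0.16925 - 0.16177 - 0.10696 + 3.39927 = 2.96129 ≈ 2.9613 bits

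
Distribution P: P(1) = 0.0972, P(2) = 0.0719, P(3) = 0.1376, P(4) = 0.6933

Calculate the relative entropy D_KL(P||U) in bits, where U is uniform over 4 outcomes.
0.6400 bits

U(i) = 1/4 for all i

D_KL(P||U) = Σ P(x) log₂(P(x) / (1/4))
           = Σ P(x) log₂(P(x)) + log₂(4)
           = log₂(4) - H(P)

H(P) = -Σ P(x) log₂(P(x)):
  -P(1)·log₂(P(1)) = -(0.0972)·log₂(0.0972) = 0.32687
  -P(2)·log₂(P(2)) = -(0.0719)·log₂(0.0719) = 0.27307
  -P(3)·log₂(P(3)) = -(0.1376)·log₂(0.1376) = 0.39374
  -P(4)·log₂(P(4)) = -(0.6933)·log₂(0.6933) = 0.36637
H(P) = 0.32687 + 0.27307 + 0.39374 + 0.36637 = 1.36005 bits

log₂(4) = 2.00000 bits

D_KL(P||U) = 2.00000 - 1.36005 = 0.63995 ≈ 0.6400 bits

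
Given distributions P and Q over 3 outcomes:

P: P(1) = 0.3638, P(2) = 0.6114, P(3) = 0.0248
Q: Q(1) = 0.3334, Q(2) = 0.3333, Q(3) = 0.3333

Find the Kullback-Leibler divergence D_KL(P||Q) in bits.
0.4880 bits

D_KL(P||Q) = Σ P(x) log₂(P(x)/Q(x))

Computing term by term:
  P(1)·log₂(P(1)/Q(1)) = 0.3638·log₂(0.3638/0.3334) = 0.04580
  P(2)·log₂(P(2)/Q(2)) = 0.6114·log₂(0.6114/0.3333) = 0.53516
  P(3)·log₂(P(3)/Q(3)) = 0.0248·log₂(0.0248/0.3333) = -0.09296

D_KL(P||Q) = 0.04580 + 0.53516 - 0.09296 = 0.48800 ≈ 0.4880 bits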